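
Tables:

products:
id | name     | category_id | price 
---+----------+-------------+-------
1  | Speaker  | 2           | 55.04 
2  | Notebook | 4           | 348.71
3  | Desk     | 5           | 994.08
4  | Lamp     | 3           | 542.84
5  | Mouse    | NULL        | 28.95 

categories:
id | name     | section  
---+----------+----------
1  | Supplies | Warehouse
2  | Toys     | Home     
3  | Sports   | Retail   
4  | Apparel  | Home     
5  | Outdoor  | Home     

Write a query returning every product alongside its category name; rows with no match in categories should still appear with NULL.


LEFT JOIN keeps every row from products (the left table); where category_id has no match in categories, the category columns become NULL. Walk through each product:
  - product 1 (Speaker): category_id=2 -> matches Toys
  - product 2 (Notebook): category_id=4 -> matches Apparel
  - product 3 (Desk): category_id=5 -> matches Outdoor
  - product 4 (Lamp): category_id=3 -> matches Sports
  - product 5 (Mouse): category_id=NULL, no match -> kept with NULL
All 5 rows appear; 1 has NULL category.

SQL:
SELECT a.name, b.name AS category
FROM products a
LEFT JOIN categories b ON a.category_id = b.id

Result:
name     | category
---------+---------
Speaker  | Toys    
Notebook | Apparel 
Desk     | Outdoor 
Lamp     | Sports  
Mouse    | NULL    


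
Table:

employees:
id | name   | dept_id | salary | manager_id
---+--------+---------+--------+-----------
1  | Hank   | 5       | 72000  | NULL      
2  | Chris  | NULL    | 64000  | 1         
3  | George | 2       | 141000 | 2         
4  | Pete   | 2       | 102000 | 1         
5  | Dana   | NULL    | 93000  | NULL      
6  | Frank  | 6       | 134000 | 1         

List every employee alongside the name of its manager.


This is a self-join: employees is joined to a second copy of itself, matching each row's manager_id to another row's id. Use LEFT JOIN so rows with manager_id=NULL are kept.
  - employee 1 (Hank): manager_id=NULL -> NULL
  - employee 2 (Chris): manager_id=1 -> Hank
  - employee 3 (George): manager_id=2 -> Chris
  - employee 4 (Pete): manager_id=1 -> Hank
  - employee 5 (Dana): manager_id=NULL -> NULL
  - employee 6 (Frank): manager_id=1 -> Hank

SQL:
SELECT a.name AS item, b.name AS manager
FROM employees a
LEFT JOIN employees b ON a.manager_id = b.id

Result:
item   | manager
-------+--------
Hank   | NULL   
Chris  | Hank   
George | Chris  
Pete   | Hank   
Dana   | NULL   
Frank  | Hank   


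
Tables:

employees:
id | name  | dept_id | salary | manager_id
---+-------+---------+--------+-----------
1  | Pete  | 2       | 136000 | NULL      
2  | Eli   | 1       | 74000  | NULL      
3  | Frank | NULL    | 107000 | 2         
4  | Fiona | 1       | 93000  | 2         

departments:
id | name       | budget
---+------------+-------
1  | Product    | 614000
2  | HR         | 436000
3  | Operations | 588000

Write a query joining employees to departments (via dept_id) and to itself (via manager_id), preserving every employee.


Two LEFT JOINs from the same base table employees: one to departments via dept_id, one to employees itself via manager_id. Both are LEFT so every employee is preserved.
Match against departments:
  - employee 1 (Pete): dept_id=2 -> matches HR
  - employee 2 (Eli): dept_id=1 -> matches Product
  - employee 3 (Frank): dept_id=NULL, no match -> kept with NULL
  - employee 4 (Fiona): dept_id=1 -> matches Product
Match against employees (self):
  - employee 1 (Pete): manager_id=NULL -> NULL
  - employee 2 (Eli): manager_id=NULL -> NULL
  - employee 3 (Frank): manager_id=2 -> Eli
  - employee 4 (Fiona): manager_id=2 -> Eli

SQL:
SELECT a.name, b.name AS department, c.name AS manager
FROM employees a
LEFT JOIN departments b ON a.dept_id = b.id
LEFT JOIN employees c ON a.manager_id = c.id

Result:
name  | department | manager
------+------------+--------
Pete  | HR         | NULL   
Eli   | Product    | NULL   
Frank | NULL       | Eli    
Fiona | Product    | Eli    


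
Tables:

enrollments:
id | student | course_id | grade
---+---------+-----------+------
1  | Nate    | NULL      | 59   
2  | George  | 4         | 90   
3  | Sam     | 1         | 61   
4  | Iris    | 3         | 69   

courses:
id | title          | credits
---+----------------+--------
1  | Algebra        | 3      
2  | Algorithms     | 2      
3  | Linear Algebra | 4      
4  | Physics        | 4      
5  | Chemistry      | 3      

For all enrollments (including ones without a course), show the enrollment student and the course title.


LEFT JOIN keeps every row from enrollments (the left table); where course_id has no match in courses, the course columns become NULL. Walk through each enrollment:
  - enrollment 1 (Nate): course_id=NULL, no match -> kept with NULL
  - enrollment 2 (George): course_id=4 -> matches Physics
  - enrollment 3 (Sam): course_id=1 -> matches Algebra
  - enrollment 4 (Iris): course_id=3 -> matches Linear Algebra
All 4 rows appear; 1 has NULL course.

SQL:
SELECT a.student, b.title AS course
FROM enrollments a
LEFT JOIN courses b ON a.course_id = b.id

Result:
student | course        
--------+---------------
Nate    | NULL          
George  | Physics       
Sam     | Algebra       
Iris    | Linear Algebra


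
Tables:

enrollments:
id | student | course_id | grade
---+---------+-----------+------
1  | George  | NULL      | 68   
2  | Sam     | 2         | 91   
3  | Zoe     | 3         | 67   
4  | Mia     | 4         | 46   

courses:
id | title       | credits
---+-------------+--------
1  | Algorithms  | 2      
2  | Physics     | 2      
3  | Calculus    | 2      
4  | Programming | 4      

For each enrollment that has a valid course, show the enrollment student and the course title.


INNER JOIN keeps only enrollments rows whose course_id matches an id in courses. Walk through each enrollment:
  - enrollment 1 (George): course_id=NULL, no match -> dropped
  - enrollment 2 (Sam): course_id=2 -> matches Physics
  - enrollment 3 (Zoe): course_id=3 -> matches Calculus
  - enrollment 4 (Mia): course_id=4 -> matches Programming
So 1 of 4 rows is dropped.

SQL:
SELECT a.student, b.title AS course
FROM enrollments a
INNER JOIN courses b ON a.course_id = b.id

Result:
student | course     
--------+------------
Sam     | Physics    
Zoe     | Calculus   
Mia     | Programming


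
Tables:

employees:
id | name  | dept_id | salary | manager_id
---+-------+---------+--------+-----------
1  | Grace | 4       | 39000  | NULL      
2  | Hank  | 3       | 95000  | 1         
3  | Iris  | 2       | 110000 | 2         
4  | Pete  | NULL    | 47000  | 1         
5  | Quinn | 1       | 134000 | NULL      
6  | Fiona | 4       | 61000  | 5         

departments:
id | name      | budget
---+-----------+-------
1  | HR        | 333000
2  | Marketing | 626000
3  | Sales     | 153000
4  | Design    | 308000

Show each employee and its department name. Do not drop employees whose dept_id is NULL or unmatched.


LEFT JOIN keeps every row from employees (the left table); where dept_id has no match in departments, the department columns become NULL. Walk through each employee:
  - employee 1 (Grace): dept_id=4 -> matches Design
  - employee 2 (Hank): dept_id=3 -> matches Sales
  - employee 3 (Iris): dept_id=2 -> matches Marketing
  - employee 4 (Pete): dept_id=NULL, no match -> kept with NULL
  - employee 5 (Quinn): dept_id=1 -> matches HR
  - employee 6 (Fiona): dept_id=4 -> matches Design
All 6 rows appear; 1 has NULL department.

SQL:
SELECT a.name, b.name AS department
FROM employees a
LEFT JOIN departments b ON a.dept_id = b.id

Result:
name  | department
------+-----------
Grace | Design    
Hank  | Sales     
Iris  | Marketing 
Pete  | NULL      
Quinn | HR        
Fiona | Design    


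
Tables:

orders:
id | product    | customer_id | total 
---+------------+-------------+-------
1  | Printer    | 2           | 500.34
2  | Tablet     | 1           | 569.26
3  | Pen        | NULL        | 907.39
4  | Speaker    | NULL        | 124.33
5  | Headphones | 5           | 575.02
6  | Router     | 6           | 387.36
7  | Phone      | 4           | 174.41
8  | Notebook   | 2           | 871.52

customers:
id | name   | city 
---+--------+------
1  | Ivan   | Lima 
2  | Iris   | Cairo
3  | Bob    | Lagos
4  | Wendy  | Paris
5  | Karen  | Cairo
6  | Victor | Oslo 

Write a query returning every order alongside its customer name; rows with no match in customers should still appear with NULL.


LEFT JOIN keeps every row from orders (the left table); where customer_id has no match in customers, the customer columns become NULL. Walk through each order:
  - order 1 (Printer): customer_id=2 -> matches Iris
  - order 2 (Tablet): customer_id=1 -> matches Ivan
  - order 3 (Pen): customer_id=NULL, no match -> kept with NULL
  - order 4 (Speaker): customer_id=NULL, no match -> kept with NULL
  - order 5 (Headphones): customer_id=5 -> matches Karen
  - order 6 (Router): customer_id=6 -> matches Victor
  - order 7 (Phone): customer_id=4 -> matches Wendy
  - order 8 (Notebook): customer_id=2 -> matches Iris
All 8 rows appear; 2 have NULL customer.

SQL:
SELECT a.product, b.name AS customer
FROM orders a
LEFT JOIN customers b ON a.customer_id = b.id

Result:
product    | customer
-----------+---------
Printer    | Iris    
Tablet     | Ivan    
Pen        | NULL    
Speaker    | NULL    
Headphones | Karen   
Router     | Victor  
Phone      | Wendy   
Notebook   | Iris    


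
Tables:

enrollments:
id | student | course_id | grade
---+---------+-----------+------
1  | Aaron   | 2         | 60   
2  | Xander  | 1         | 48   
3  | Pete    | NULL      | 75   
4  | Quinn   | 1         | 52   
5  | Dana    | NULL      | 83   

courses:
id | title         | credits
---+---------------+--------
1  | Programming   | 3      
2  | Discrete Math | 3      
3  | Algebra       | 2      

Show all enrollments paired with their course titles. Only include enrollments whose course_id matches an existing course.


INNER JOIN keeps only enrollments rows whose course_id matches an id in courses. Walk through each enrollment:
  - enrollment 1 (Aaron): course_id=2 -> matches Discrete Math
  - enrollment 2 (Xander): course_id=1 -> matches Programming
  - enrollment 3 (Pete): course_id=NULL, no match -> dropped
  - enrollment 4 (Quinn): course_id=1 -> matches Programming
  - enrollment 5 (Dana): course_id=NULL, no match -> dropped
So 2 of 5 rows are dropped.

SQL:
SELECT a.student, b.title AS course
FROM enrollments a
INNER JOIN courses b ON a.course_id = b.id

Result:
student | course       
--------+--------------
Aaron   | Discrete Math
Xander  | Programming  
Quinn   | Programming  


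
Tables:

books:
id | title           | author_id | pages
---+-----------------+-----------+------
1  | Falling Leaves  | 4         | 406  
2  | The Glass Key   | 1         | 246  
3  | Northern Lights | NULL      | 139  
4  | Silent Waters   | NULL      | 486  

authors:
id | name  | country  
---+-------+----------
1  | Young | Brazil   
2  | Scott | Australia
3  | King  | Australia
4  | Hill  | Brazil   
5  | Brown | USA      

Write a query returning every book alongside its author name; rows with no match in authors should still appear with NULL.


LEFT JOIN keeps every row from books (the left table); where author_id has no match in authors, the author columns become NULL. Walk through each book:
  - book 1 (Falling Leaves): author_id=4 -> matches Hill
  - book 2 (The Glass Key): author_id=1 -> matches Young
  - book 3 (Northern Lights): author_id=NULL, no match -> kept with NULL
  - book 4 (Silent Waters): author_id=NULL, no match -> kept with NULL
All 4 rows appear; 2 have NULL author.

SQL:
SELECT a.title, b.name AS author
FROM books a
LEFT JOIN authors b ON a.author_id = b.id

Result:
title           | author
----------------+-------
Falling Leaves  | Hill  
The Glass Key   | Young 
Northern Lights | NULL  
Silent Waters   | NULL  


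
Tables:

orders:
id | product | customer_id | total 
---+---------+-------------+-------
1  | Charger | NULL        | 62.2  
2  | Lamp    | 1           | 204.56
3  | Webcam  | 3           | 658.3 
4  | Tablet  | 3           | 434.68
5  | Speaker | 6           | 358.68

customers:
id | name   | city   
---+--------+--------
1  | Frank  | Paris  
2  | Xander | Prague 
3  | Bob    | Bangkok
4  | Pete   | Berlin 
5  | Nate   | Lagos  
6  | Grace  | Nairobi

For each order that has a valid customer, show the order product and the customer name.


INNER JOIN keeps only orders rows whose customer_id matches an id in customers. Walk through each order:
  - order 1 (Charger): customer_id=NULL, no match -> dropped
  - order 2 (Lamp): customer_id=1 -> matches Frank
  - order 3 (Webcam): customer_id=3 -> matches Bob
  - order 4 (Tablet): customer_id=3 -> matches Bob
  - order 5 (Speaker): customer_id=6 -> matches Grace
So 1 of 5 rows is dropped.

SQL:
SELECT a.product, b.name AS customer
FROM orders a
INNER JOIN customers b ON a.customer_id = b.id

Result:
product | customer
--------+---------
Lamp    | Frank   
Webcam  | Bob     
Tablet  | Bob     
Speaker | Grace   


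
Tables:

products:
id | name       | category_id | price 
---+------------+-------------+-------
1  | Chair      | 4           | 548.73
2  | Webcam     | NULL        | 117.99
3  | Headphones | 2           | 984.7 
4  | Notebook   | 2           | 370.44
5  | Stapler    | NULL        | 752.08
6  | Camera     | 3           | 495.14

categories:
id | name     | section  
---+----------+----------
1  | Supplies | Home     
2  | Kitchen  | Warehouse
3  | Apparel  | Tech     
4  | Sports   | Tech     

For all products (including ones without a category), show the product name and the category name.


LEFT JOIN keeps every row from products (the left table); where category_id has no match in categories, the category columns become NULL. Walk through each product:
  - product 1 (Chair): category_id=4 -> matches Sports
  - product 2 (Webcam): category_id=NULL, no match -> kept with NULL
  - product 3 (Headphones): category_id=2 -> matches Kitchen
  - product 4 (Notebook): category_id=2 -> matches Kitchen
  - product 5 (Stapler): category_id=NULL, no match -> kept with NULL
  - product 6 (Camera): category_id=3 -> matches Apparel
All 6 rows appear; 2 have NULL category.

SQL:
SELECT a.name, b.name AS category
FROM products a
LEFT JOIN categories b ON a.category_id = b.id

Result:
name       | category
-----------+---------
Chair      | Sports  
Webcam     | NULL    
Headphones | Kitchen 
Notebook   | Kitchen 
Stapler    | NULL    
Camera     | Apparel 


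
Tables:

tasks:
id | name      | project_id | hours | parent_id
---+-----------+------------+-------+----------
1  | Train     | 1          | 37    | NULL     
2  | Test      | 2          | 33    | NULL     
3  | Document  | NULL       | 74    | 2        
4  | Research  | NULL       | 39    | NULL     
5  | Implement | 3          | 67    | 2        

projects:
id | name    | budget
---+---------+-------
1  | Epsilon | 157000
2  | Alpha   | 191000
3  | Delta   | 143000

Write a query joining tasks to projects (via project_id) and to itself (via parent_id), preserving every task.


Two LEFT JOINs from the same base table tasks: one to projects via project_id, one to tasks itself via parent_id. Both are LEFT so every task is preserved.
Match against projects:
  - task 1 (Train): project_id=1 -> matches Epsilon
  - task 2 (Test): project_id=2 -> matches Alpha
  - task 3 (Document): project_id=NULL, no match -> kept with NULL
  - task 4 (Research): project_id=NULL, no match -> kept with NULL
  - task 5 (Implement): project_id=3 -> matches Delta
Match against tasks (self):
  - task 1 (Train): parent_id=NULL -> NULL
  - task 2 (Test): parent_id=NULL -> NULL
  - task 3 (Document): parent_id=2 -> Test
  - task 4 (Research): parent_id=NULL -> NULL
  - task 5 (Implement): parent_id=2 -> Test

SQL:
SELECT a.name, b.name AS project, c.name AS parent
FROM tasks a
LEFT JOIN projects b ON a.project_id = b.id
LEFT JOIN tasks c ON a.parent_id = c.id

Result:
name      | project | parent
----------+---------+-------
Train     | Epsilon | NULL  
Test      | Alpha   | NULL  
Document  | NULL    | Test  
Research  | NULL    | NULL  
Implement | Delta   | Test  


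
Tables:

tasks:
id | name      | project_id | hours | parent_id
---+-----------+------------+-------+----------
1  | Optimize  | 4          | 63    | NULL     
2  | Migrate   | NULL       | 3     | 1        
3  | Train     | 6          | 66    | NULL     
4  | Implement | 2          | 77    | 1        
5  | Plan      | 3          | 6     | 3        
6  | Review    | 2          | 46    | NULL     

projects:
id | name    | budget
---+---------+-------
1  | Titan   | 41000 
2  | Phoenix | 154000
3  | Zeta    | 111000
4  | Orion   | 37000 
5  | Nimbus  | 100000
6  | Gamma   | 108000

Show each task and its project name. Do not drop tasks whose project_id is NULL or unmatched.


LEFT JOIN keeps every row from tasks (the left table); where project_id has no match in projects, the project columns become NULL. Walk through each task:
  - task 1 (Optimize): project_id=4 -> matches Orion
  - task 2 (Migrate): project_id=NULL, no match -> kept with NULL
  - task 3 (Train): project_id=6 -> matches Gamma
  - task 4 (Implement): project_id=2 -> matches Phoenix
  - task 5 (Plan): project_id=3 -> matches Zeta
  - task 6 (Review): project_id=2 -> matches Phoenix
All 6 rows appear; 1 has NULL project.

SQL:
SELECT a.name, b.name AS project
FROM tasks a
LEFT JOIN projects b ON a.project_id = b.id

Result:
name      | project
----------+--------
Optimize  | Orion  
Migrate   | NULL   
Train     | Gamma  
Implement | Phoenix
Plan      | Zeta   
Review    | Phoenix


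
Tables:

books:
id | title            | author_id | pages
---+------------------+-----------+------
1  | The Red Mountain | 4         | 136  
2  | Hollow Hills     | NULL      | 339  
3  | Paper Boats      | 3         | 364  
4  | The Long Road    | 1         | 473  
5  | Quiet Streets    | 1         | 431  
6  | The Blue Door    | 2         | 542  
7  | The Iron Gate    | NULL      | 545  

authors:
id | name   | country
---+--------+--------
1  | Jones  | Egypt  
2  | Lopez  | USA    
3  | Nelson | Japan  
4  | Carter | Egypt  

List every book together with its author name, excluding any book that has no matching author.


INNER JOIN keeps only books rows whose author_id matches an id in authors. Walk through each book:
  - book 1 (The Red Mountain): author_id=4 -> matches Carter
  - book 2 (Hollow Hills): author_id=NULL, no match -> dropped
  - book 3 (Paper Boats): author_id=3 -> matches Nelson
  - book 4 (The Long Road): author_id=1 -> matches Jones
  - book 5 (Quiet Streets): author_id=1 -> matches Jones
  - book 6 (The Blue Door): author_id=2 -> matches Lopez
  - book 7 (The Iron Gate): author_id=NULL, no match -> dropped
So 2 of 7 rows are dropped.

SQL:
SELECT a.title, b.name AS author
FROM books a
INNER JOIN authors b ON a.author_id = b.id

Result:
title            | author
-----------------+-------
The Red Mountain | Carter
Paper Boats      | Nelson
The Long Road    | Jones 
Quiet Streets    | Jones 
The Blue Door    | Lopez 


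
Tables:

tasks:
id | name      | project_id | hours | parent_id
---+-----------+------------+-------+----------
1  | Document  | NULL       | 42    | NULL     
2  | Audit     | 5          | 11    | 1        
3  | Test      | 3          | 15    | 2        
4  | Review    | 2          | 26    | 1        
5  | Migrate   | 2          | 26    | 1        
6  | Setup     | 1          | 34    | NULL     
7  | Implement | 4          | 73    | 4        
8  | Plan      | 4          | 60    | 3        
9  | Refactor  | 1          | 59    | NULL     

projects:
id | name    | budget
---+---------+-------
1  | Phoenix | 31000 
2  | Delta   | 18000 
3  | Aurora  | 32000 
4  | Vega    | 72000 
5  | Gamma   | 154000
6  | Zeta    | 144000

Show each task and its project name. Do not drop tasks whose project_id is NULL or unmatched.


LEFT JOIN keeps every row from tasks (the left table); where project_id has no match in projects, the project columns become NULL. Walk through each task:
  - task 1 (Document): project_id=NULL, no match -> kept with NULL
  - task 2 (Audit): project_id=5 -> matches Gamma
  - task 3 (Test): project_id=3 -> matches Aurora
  - task 4 (Review): project_id=2 -> matches Delta
  - task 5 (Migrate): project_id=2 -> matches Delta
  - task 6 (Setup): project_id=1 -> matches Phoenix
  - task 7 (Implement): project_id=4 -> matches Vega
  - task 8 (Plan): project_id=4 -> matches Vega
  - task 9 (Refactor): project_id=1 -> matches Phoenix
All 9 rows appear; 1 has NULL project.

SQL:
SELECT a.name, b.name AS project
FROM tasks a
LEFT JOIN projects b ON a.project_id = b.id

Result:
name      | project
----------+--------
Document  | NULL   
Audit     | Gamma  
Test      | Aurora 
Review    | Delta  
Migrate   | Delta  
Setup     | Phoenix
Implement | Vega   
Plan      | Vega   
Refactor  | Phoenix


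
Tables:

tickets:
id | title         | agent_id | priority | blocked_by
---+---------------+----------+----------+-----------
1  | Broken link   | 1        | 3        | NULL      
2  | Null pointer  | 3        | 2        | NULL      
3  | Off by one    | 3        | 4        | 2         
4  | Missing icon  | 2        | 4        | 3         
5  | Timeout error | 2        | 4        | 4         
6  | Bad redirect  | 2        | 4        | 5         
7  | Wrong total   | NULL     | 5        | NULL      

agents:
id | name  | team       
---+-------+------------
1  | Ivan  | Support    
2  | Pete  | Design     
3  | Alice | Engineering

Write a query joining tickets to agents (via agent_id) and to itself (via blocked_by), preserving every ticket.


Two LEFT JOINs from the same base table tickets: one to agents via agent_id, one to tickets itself via blocked_by. Both are LEFT so every ticket is preserved.
Match against agents:
  - ticket 1 (Broken link): agent_id=1 -> matches Ivan
  - ticket 2 (Null pointer): agent_id=3 -> matches Alice
  - ticket 3 (Off by one): agent_id=3 -> matches Alice
  - ticket 4 (Missing icon): agent_id=2 -> matches Pete
  - ticket 5 (Timeout error): agent_id=2 -> matches Pete
  - ticket 6 (Bad redirect): agent_id=2 -> matches Pete
  - ticket 7 (Wrong total): agent_id=NULL, no match -> kept with NULL
Match against tickets (self):
  - ticket 1 (Broken link): blocked_by=NULL -> NULL
  - ticket 2 (Null pointer): blocked_by=NULL -> NULL
  - ticket 3 (Off by one): blocked_by=2 -> Null pointer
  - ticket 4 (Missing icon): blocked_by=3 -> Off by one
  - ticket 5 (Timeout error): blocked_by=4 -> Missing icon
  - ticket 6 (Bad redirect): blocked_by=5 -> Timeout error
  - ticket 7 (Wrong total): blocked_by=NULL -> NULL

SQL:
SELECT a.title, b.name AS agent, c.title AS blocked_by
FROM tickets a
LEFT JOIN agents b ON a.agent_id = b.id
LEFT JOIN tickets c ON a.blocked_by = c.id

Result:
title         | agent | blocked_by   
--------------+-------+--------------
Broken link   | Ivan  | NULL         
Null pointer  | Alice | NULL         
Off by one    | Alice | Null pointer 
Missing icon  | Pete  | Off by one   
Timeout error | Pete  | Missing icon 
Bad redirect  | Pete  | Timeout error
Wrong total   | NULL  | NULL         


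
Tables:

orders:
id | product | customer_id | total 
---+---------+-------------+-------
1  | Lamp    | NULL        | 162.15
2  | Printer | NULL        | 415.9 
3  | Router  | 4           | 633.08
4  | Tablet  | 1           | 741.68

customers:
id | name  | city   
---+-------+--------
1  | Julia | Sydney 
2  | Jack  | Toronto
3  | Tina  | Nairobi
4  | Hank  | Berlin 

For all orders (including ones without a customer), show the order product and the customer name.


LEFT JOIN keeps every row from orders (the left table); where customer_id has no match in customers, the customer columns become NULL. Walk through each order:
  - order 1 (Lamp): customer_id=NULL, no match -> kept with NULL
  - order 2 (Printer): customer_id=NULL, no match -> kept with NULL
  - order 3 (Router): customer_id=4 -> matches Hank
  - order 4 (Tablet): customer_id=1 -> matches Julia
All 4 rows appear; 2 have NULL customer.

SQL:
SELECT a.product, b.name AS customer
FROM orders a
LEFT JOIN customers b ON a.customer_id = b.id

Result:
product | customer
--------+---------
Lamp    | NULL    
Printer | NULL    
Router  | Hank    
Tablet  | Julia   


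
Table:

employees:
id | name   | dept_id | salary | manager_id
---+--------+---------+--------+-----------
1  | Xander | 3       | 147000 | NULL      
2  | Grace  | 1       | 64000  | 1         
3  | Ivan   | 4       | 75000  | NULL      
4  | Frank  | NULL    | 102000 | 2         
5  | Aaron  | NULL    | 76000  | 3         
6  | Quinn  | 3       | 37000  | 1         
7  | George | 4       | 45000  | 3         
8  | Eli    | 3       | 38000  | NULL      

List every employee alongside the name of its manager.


This is a self-join: employees is joined to a second copy of itself, matching each row's manager_id to another row's id. Use LEFT JOIN so rows with manager_id=NULL are kept.
  - employee 1 (Xander): manager_id=NULL -> NULL
  - employee 2 (Grace): manager_id=1 -> Xander
  - employee 3 (Ivan): manager_id=NULL -> NULL
  - employee 4 (Frank): manager_id=2 -> Grace
  - employee 5 (Aaron): manager_id=3 -> Ivan
  - employee 6 (Quinn): manager_id=1 -> Xander
  - employee 7 (George): manager_id=3 -> Ivan
  - employee 8 (Eli): manager_id=NULL -> NULL

SQL:
SELECT a.name AS item, b.name AS manager
FROM employees a
LEFT JOIN employees b ON a.manager_id = b.id

Result:
item   | manager
-------+--------
Xander | NULL   
Grace  | Xander 
Ivan   | NULL   
Frank  | Grace  
Aaron  | Ivan   
Quinn  | Xander 
George | Ivan   
Eli    | NULL   


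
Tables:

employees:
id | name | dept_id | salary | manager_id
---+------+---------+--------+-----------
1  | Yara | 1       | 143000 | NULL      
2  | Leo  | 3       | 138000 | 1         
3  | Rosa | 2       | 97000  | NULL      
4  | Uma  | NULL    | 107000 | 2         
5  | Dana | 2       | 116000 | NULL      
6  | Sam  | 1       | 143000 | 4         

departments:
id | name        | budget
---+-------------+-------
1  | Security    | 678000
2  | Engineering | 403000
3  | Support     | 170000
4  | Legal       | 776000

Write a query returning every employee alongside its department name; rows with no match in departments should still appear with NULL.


LEFT JOIN keeps every row from employees (the left table); where dept_id has no match in departments, the department columns become NULL. Walk through each employee:
  - employee 1 (Yara): dept_id=1 -> matches Security
  - employee 2 (Leo): dept_id=3 -> matches Support
  - employee 3 (Rosa): dept_id=2 -> matches Engineering
  - employee 4 (Uma): dept_id=NULL, no match -> kept with NULL
  - employee 5 (Dana): dept_id=2 -> matches Engineering
  - employee 6 (Sam): dept_id=1 -> matches Security
All 6 rows appear; 1 has NULL department.

SQL:
SELECT a.name, b.name AS department
FROM employees a
LEFT JOIN departments b ON a.dept_id = b.id

Result:
name | department 
-----+------------
Yara | Security   
Leo  | Support    
Rosa | Engineering
Uma  | NULL       
Dana | Engineering
Sam  | Security   


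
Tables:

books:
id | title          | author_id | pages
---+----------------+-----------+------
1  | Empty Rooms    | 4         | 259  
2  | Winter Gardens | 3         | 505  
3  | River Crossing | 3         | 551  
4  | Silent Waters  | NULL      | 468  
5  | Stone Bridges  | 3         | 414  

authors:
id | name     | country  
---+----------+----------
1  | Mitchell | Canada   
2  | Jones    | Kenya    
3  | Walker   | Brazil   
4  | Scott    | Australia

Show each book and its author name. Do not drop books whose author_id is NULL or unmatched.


LEFT JOIN keeps every row from books (the left table); where author_id has no match in authors, the author columns become NULL. Walk through each book:
  - book 1 (Empty Rooms): author_id=4 -> matches Scott
  - book 2 (Winter Gardens): author_id=3 -> matches Walker
  - book 3 (River Crossing): author_id=3 -> matches Walker
  - book 4 (Silent Waters): author_id=NULL, no match -> kept with NULL
  - book 5 (Stone Bridges): author_id=3 -> matches Walker
All 5 rows appear; 1 has NULL author.

SQL:
SELECT a.title, b.name AS author
FROM books a
LEFT JOIN authors b ON a.author_id = b.id

Result:
title          | author
---------------+-------
Empty Rooms    | Scott 
Winter Gardens | Walker
River Crossing | Walker
Silent Waters  | NULL  
Stone Bridges  | Walker


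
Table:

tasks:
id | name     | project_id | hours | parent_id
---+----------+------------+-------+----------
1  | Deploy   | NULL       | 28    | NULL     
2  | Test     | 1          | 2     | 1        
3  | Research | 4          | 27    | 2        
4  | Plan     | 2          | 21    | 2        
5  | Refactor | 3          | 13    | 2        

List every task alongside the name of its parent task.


This is a self-join: tasks is joined to a second copy of itself, matching each row's parent_id to another row's id. Use LEFT JOIN so rows with parent_id=NULL are kept.
  - task 1 (Deploy): parent_id=NULL -> NULL
  - task 2 (Test): parent_id=1 -> Deploy
  - task 3 (Research): parent_id=2 -> Test
  - task 4 (Plan): parent_id=2 -> Test
  - task 5 (Refactor): parent_id=2 -> Test

SQL:
SELECT a.name AS item, b.name AS parent
FROM tasks a
LEFT JOIN tasks b ON a.parent_id = b.id

Result:
item     | parent
---------+-------
Deploy   | NULL  
Test     | Deploy
Research | Test  
Plan     | Test  
Refactor | Test  


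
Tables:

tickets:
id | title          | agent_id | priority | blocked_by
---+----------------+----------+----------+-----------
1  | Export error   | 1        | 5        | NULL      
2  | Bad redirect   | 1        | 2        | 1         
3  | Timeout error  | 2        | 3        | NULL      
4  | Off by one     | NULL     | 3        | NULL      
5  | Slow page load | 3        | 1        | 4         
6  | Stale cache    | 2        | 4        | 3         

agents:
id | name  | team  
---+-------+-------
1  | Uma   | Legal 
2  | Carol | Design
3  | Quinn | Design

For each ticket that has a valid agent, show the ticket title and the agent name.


INNER JOIN keeps only tickets rows whose agent_id matches an id in agents. Walk through each ticket:
  - ticket 1 (Export error): agent_id=1 -> matches Uma
  - ticket 2 (Bad redirect): agent_id=1 -> matches Uma
  - ticket 3 (Timeout error): agent_id=2 -> matches Carol
  - ticket 4 (Off by one): agent_id=NULL, no match -> dropped
  - ticket 5 (Slow page load): agent_id=3 -> matches Quinn
  - ticket 6 (Stale cache): agent_id=2 -> matches Carol
So 1 of 6 rows is dropped.

SQL:
SELECT a.title, b.name AS agent
FROM tickets a
INNER JOIN agents b ON a.agent_id = b.id

Result:
title          | agent
---------------+------
Export error   | Uma  
Bad redirect   | Uma  
Timeout error  | Carol
Slow page load | Quinn
Stale cache    | Carol


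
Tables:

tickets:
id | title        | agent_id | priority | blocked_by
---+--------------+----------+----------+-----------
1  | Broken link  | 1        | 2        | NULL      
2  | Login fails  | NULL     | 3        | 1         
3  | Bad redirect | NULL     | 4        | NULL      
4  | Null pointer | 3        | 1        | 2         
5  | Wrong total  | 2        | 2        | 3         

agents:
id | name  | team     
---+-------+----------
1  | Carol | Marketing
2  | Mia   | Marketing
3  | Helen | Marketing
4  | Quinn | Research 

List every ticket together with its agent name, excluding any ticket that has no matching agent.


INNER JOIN keeps only tickets rows whose agent_id matches an id in agents. Walk through each ticket:
  - ticket 1 (Broken link): agent_id=1 -> matches Carol
  - ticket 2 (Login fails): agent_id=NULL, no match -> dropped
  - ticket 3 (Bad redirect): agent_id=NULL, no match -> dropped
  - ticket 4 (Null pointer): agent_id=3 -> matches Helen
  - ticket 5 (Wrong total): agent_id=2 -> matches Mia
So 2 of 5 rows are dropped.

SQL:
SELECT a.title, b.name AS agent
FROM tickets a
INNER JOIN agents b ON a.agent_id = b.id

Result:
title        | agent
-------------+------
Broken link  | Carol
Null pointer | Helen
Wrong total  | Mia  


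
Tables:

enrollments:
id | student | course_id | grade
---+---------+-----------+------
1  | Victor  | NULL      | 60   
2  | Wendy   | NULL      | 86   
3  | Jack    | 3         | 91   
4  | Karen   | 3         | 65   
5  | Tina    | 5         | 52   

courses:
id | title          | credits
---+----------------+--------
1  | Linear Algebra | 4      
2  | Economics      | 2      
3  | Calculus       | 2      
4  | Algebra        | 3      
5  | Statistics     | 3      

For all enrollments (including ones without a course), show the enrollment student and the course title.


LEFT JOIN keeps every row from enrollments (the left table); where course_id has no match in courses, the course columns become NULL. Walk through each enrollment:
  - enrollment 1 (Victor): course_id=NULL, no match -> kept with NULL
  - enrollment 2 (Wendy): course_id=NULL, no match -> kept with NULL
  - enrollment 3 (Jack): course_id=3 -> matches Calculus
  - enrollment 4 (Karen): course_id=3 -> matches Calculus
  - enrollment 5 (Tina): course_id=5 -> matches Statistics
All 5 rows appear; 2 have NULL course.

SQL:
SELECT a.student, b.title AS course
FROM enrollments a
LEFT JOIN courses b ON a.course_id = b.id

Result:
student | course    
--------+-----------
Victor  | NULL      
Wendy   | NULL      
Jack    | Calculus  
Karen   | Calculus  
Tina    | Statistics


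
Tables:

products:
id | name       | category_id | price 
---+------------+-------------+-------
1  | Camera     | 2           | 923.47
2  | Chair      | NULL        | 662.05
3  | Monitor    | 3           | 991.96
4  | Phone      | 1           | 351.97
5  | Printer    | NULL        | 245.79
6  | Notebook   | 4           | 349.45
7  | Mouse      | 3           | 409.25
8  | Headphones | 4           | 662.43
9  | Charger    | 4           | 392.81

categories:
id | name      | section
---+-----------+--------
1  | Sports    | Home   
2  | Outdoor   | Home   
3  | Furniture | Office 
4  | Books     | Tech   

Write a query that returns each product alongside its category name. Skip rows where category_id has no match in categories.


INNER JOIN keeps only products rows whose category_id matches an id in categories. Walk through each product:
  - product 1 (Camera): category_id=2 -> matches Outdoor
  - product 2 (Chair): category_id=NULL, no match -> dropped
  - product 3 (Monitor): category_id=3 -> matches Furniture
  - product 4 (Phone): category_id=1 -> matches Sports
  - product 5 (Printer): category_id=NULL, no match -> dropped
  - product 6 (Notebook): category_id=4 -> matches Books
  - product 7 (Mouse): category_id=3 -> matches Furniture
  - product 8 (Headphones): category_id=4 -> matches Books
  - product 9 (Charger): category_id=4 -> matches Books
So 2 of 9 rows are dropped.

SQL:
SELECT a.name, b.name AS category
FROM products a
INNER JOIN categories b ON a.category_id = b.id

Result:
name       | category 
-----------+----------
Camera     | Outdoor  
Monitor    | Furniture
Phone      | Sports   
Notebook   | Books    
Mouse      | Furniture
Headphones | Books    
Charger    | Books    


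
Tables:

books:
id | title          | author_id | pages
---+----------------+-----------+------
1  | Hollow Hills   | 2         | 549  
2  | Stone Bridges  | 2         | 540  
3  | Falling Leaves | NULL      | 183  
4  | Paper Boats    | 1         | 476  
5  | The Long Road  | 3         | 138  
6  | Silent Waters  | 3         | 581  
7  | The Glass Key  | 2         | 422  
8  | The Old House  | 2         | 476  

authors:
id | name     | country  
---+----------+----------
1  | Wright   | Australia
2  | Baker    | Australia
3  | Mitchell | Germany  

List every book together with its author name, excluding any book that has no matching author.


INNER JOIN keeps only books rows whose author_id matches an id in authors. Walk through each book:
  - book 1 (Hollow Hills): author_id=2 -> matches Baker
  - book 2 (Stone Bridges): author_id=2 -> matches Baker
  - book 3 (Falling Leaves): author_id=NULL, no match -> dropped
  - book 4 (Paper Boats): author_id=1 -> matches Wright
  - book 5 (The Long Road): author_id=3 -> matches Mitchell
  - book 6 (Silent Waters): author_id=3 -> matches Mitchell
  - book 7 (The Glass Key): author_id=2 -> matches Baker
  - book 8 (The Old House): author_id=2 -> matches Baker
So 1 of 8 rows is dropped.

SQL:
SELECT a.title, b.name AS author
FROM books a
INNER JOIN authors b ON a.author_id = b.id

Result:
title         | author  
--------------+---------
Hollow Hills  | Baker   
Stone Bridges | Baker   
Paper Boats   | Wright  
The Long Road | Mitchell
Silent Waters | Mitchell
The Glass Key | Baker   
The Old House | Baker   


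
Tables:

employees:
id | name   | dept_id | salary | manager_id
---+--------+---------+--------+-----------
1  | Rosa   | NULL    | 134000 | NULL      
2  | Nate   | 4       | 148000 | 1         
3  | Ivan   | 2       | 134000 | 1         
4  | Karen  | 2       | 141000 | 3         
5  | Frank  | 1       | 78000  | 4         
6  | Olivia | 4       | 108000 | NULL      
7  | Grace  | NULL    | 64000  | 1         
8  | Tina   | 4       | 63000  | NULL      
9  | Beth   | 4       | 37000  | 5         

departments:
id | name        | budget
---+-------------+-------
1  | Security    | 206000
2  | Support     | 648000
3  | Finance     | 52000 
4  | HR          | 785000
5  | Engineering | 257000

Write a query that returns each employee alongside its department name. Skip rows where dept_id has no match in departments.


INNER JOIN keeps only employees rows whose dept_id matches an id in departments. Walk through each employee:
  - employee 1 (Rosa): dept_id=NULL, no match -> dropped
  - employee 2 (Nate): dept_id=4 -> matches HR
  - employee 3 (Ivan): dept_id=2 -> matches Support
  - employee 4 (Karen): dept_id=2 -> matches Support
  - employee 5 (Frank): dept_id=1 -> matches Security
  - employee 6 (Olivia): dept_id=4 -> matches HR
  - employee 7 (Grace): dept_id=NULL, no match -> dropped
  - employee 8 (Tina): dept_id=4 -> matches HR
  - employee 9 (Beth): dept_id=4 -> matches HR
So 2 of 9 rows are dropped.

SQL:
SELECT a.name, b.name AS department
FROM employees a
INNER JOIN departments b ON a.dept_id = b.id

Result:
name   | department
-------+-----------
Nate   | HR        
Ivan   | Support   
Karen  | Support   
Frank  | Security  
Olivia | HR        
Tina   | HR        
Beth   | HR        


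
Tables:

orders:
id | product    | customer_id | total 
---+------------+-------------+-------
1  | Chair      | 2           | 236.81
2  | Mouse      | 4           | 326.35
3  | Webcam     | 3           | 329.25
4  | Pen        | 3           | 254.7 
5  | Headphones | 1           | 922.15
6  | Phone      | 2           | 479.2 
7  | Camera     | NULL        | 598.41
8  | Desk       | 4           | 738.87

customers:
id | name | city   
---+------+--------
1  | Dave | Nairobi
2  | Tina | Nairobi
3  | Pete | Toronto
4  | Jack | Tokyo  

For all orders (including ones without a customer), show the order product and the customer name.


LEFT JOIN keeps every row from orders (the left table); where customer_id has no match in customers, the customer columns become NULL. Walk through each order:
  - order 1 (Chair): customer_id=2 -> matches Tina
  - order 2 (Mouse): customer_id=4 -> matches Jack
  - order 3 (Webcam): customer_id=3 -> matches Pete
  - order 4 (Pen): customer_id=3 -> matches Pete
  - order 5 (Headphones): customer_id=1 -> matches Dave
  - order 6 (Phone): customer_id=2 -> matches Tina
  - order 7 (Camera): customer_id=NULL, no match -> kept with NULL
  - order 8 (Desk): customer_id=4 -> matches Jack
All 8 rows appear; 1 has NULL customer.

SQL:
SELECT a.product, b.name AS customer
FROM orders a
LEFT JOIN customers b ON a.customer_id = b.id

Result:
product    | customer
-----------+---------
Chair      | Tina    
Mouse      | Jack    
Webcam     | Pete    
Pen        | Pete    
Headphones | Dave    
Phone      | Tina    
Camera     | NULL    
Desk       | Jack    


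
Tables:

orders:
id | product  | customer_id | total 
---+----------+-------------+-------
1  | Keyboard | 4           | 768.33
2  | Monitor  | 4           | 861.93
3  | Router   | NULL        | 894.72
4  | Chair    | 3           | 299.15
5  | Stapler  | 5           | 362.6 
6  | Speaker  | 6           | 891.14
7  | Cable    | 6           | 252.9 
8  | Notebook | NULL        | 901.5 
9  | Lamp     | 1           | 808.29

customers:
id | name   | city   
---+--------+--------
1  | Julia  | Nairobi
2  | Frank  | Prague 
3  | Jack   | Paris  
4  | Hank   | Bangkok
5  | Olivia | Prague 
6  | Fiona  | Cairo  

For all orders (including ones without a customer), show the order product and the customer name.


LEFT JOIN keeps every row from orders (the left table); where customer_id has no match in customers, the customer columns become NULL. Walk through each order:
  - order 1 (Keyboard): customer_id=4 -> matches Hank
  - order 2 (Monitor): customer_id=4 -> matches Hank
  - order 3 (Router): customer_id=NULL, no match -> kept with NULL
  - order 4 (Chair): customer_id=3 -> matches Jack
  - order 5 (Stapler): customer_id=5 -> matches Olivia
  - order 6 (Speaker): customer_id=6 -> matches Fiona
  - order 7 (Cable): customer_id=6 -> matches Fiona
  - order 8 (Notebook): customer_id=NULL, no match -> kept with NULL
  - order 9 (Lamp): customer_id=1 -> matches Julia
All 9 rows appear; 2 have NULL customer.

SQL:
SELECT a.product, b.name AS customer
FROM orders a
LEFT JOIN customers b ON a.customer_id = b.id

Result:
product  | customer
---------+---------
Keyboard | Hank    
Monitor  | Hank    
Router   | NULL    
Chair    | Jack    
Stapler  | Olivia  
Speaker  | Fiona   
Cable    | Fiona   
Notebook | NULL    
Lamp     | Julia   
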